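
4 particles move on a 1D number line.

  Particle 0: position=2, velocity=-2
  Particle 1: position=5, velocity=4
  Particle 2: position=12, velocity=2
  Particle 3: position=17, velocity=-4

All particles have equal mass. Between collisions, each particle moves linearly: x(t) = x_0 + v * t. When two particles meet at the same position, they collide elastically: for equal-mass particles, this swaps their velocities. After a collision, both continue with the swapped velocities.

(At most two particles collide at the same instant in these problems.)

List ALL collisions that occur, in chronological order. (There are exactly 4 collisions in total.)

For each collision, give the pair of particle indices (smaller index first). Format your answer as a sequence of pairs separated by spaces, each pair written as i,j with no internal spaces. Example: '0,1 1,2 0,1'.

Collision at t=5/6: particles 2 and 3 swap velocities; positions: p0=1/3 p1=25/3 p2=41/3 p3=41/3; velocities now: v0=-2 v1=4 v2=-4 v3=2
Collision at t=3/2: particles 1 and 2 swap velocities; positions: p0=-1 p1=11 p2=11 p3=15; velocities now: v0=-2 v1=-4 v2=4 v3=2
Collision at t=7/2: particles 2 and 3 swap velocities; positions: p0=-5 p1=3 p2=19 p3=19; velocities now: v0=-2 v1=-4 v2=2 v3=4
Collision at t=15/2: particles 0 and 1 swap velocities; positions: p0=-13 p1=-13 p2=27 p3=35; velocities now: v0=-4 v1=-2 v2=2 v3=4

Answer: 2,3 1,2 2,3 0,1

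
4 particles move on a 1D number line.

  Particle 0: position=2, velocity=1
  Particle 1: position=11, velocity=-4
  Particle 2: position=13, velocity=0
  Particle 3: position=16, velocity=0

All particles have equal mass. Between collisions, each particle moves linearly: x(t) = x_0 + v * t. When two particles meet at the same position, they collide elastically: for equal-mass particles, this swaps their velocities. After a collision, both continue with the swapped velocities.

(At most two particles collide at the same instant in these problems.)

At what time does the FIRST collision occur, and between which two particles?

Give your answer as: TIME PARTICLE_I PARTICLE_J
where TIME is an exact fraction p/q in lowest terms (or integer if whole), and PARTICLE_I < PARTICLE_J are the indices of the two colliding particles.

Pair (0,1): pos 2,11 vel 1,-4 -> gap=9, closing at 5/unit, collide at t=9/5
Pair (1,2): pos 11,13 vel -4,0 -> not approaching (rel speed -4 <= 0)
Pair (2,3): pos 13,16 vel 0,0 -> not approaching (rel speed 0 <= 0)
Earliest collision: t=9/5 between 0 and 1

Answer: 9/5 0 1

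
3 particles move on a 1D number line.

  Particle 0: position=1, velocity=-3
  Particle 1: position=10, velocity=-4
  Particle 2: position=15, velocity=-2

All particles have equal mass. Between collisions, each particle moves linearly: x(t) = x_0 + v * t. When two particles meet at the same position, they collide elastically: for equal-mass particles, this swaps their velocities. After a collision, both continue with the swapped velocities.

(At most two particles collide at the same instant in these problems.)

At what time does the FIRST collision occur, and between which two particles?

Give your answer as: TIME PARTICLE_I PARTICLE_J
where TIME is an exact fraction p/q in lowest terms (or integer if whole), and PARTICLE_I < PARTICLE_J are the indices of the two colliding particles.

Answer: 9 0 1

Derivation:
Pair (0,1): pos 1,10 vel -3,-4 -> gap=9, closing at 1/unit, collide at t=9
Pair (1,2): pos 10,15 vel -4,-2 -> not approaching (rel speed -2 <= 0)
Earliest collision: t=9 between 0 and 1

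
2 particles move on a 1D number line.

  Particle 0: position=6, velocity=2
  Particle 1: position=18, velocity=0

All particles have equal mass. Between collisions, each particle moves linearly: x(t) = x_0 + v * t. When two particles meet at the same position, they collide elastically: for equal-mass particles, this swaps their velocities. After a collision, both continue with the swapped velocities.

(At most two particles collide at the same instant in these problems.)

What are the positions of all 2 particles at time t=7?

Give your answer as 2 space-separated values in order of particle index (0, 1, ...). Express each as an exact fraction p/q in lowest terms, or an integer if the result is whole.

Collision at t=6: particles 0 and 1 swap velocities; positions: p0=18 p1=18; velocities now: v0=0 v1=2
Advance to t=7 (no further collisions before then); velocities: v0=0 v1=2; positions = 18 20

Answer: 18 20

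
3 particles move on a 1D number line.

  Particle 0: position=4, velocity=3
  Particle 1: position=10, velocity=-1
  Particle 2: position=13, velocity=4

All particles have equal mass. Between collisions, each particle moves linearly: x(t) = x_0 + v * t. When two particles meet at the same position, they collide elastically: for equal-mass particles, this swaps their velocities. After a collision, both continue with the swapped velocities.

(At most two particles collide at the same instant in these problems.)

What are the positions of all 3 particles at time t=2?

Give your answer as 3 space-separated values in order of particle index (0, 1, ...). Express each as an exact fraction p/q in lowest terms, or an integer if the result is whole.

Collision at t=3/2: particles 0 and 1 swap velocities; positions: p0=17/2 p1=17/2 p2=19; velocities now: v0=-1 v1=3 v2=4
Advance to t=2 (no further collisions before then); velocities: v0=-1 v1=3 v2=4; positions = 8 10 21

Answer: 8 10 21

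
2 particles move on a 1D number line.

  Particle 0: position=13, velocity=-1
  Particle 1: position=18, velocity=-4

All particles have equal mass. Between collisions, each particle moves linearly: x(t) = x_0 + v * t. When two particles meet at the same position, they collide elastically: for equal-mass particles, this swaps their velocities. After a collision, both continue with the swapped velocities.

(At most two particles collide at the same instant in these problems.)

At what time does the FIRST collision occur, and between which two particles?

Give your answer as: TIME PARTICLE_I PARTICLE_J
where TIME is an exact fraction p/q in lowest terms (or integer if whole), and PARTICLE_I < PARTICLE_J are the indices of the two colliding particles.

Pair (0,1): pos 13,18 vel -1,-4 -> gap=5, closing at 3/unit, collide at t=5/3
Earliest collision: t=5/3 between 0 and 1

Answer: 5/3 0 1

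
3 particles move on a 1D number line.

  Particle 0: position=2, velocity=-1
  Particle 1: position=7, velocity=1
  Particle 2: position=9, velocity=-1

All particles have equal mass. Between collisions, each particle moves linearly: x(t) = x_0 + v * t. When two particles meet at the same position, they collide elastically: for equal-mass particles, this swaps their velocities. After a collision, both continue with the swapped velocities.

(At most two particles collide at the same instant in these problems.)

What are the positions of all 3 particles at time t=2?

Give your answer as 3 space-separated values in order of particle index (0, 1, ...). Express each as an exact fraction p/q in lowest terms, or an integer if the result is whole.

Answer: 0 7 9

Derivation:
Collision at t=1: particles 1 and 2 swap velocities; positions: p0=1 p1=8 p2=8; velocities now: v0=-1 v1=-1 v2=1
Advance to t=2 (no further collisions before then); velocities: v0=-1 v1=-1 v2=1; positions = 0 7 9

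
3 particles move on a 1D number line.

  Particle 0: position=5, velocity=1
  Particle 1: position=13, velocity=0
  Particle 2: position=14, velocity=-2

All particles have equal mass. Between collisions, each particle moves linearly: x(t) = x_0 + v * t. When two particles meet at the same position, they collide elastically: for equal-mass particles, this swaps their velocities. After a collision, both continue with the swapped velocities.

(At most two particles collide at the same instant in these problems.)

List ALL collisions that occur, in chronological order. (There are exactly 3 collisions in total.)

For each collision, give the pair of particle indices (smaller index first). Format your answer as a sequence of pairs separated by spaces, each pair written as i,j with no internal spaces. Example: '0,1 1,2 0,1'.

Collision at t=1/2: particles 1 and 2 swap velocities; positions: p0=11/2 p1=13 p2=13; velocities now: v0=1 v1=-2 v2=0
Collision at t=3: particles 0 and 1 swap velocities; positions: p0=8 p1=8 p2=13; velocities now: v0=-2 v1=1 v2=0
Collision at t=8: particles 1 and 2 swap velocities; positions: p0=-2 p1=13 p2=13; velocities now: v0=-2 v1=0 v2=1

Answer: 1,2 0,1 1,2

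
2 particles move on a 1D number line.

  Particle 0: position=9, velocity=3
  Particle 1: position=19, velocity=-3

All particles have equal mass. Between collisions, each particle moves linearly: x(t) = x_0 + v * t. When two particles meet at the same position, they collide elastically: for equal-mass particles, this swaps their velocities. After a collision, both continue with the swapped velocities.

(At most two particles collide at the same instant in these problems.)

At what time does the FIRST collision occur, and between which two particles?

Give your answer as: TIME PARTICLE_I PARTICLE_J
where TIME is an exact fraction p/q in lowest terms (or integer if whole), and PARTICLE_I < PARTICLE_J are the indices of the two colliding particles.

Answer: 5/3 0 1

Derivation:
Pair (0,1): pos 9,19 vel 3,-3 -> gap=10, closing at 6/unit, collide at t=5/3
Earliest collision: t=5/3 between 0 and 1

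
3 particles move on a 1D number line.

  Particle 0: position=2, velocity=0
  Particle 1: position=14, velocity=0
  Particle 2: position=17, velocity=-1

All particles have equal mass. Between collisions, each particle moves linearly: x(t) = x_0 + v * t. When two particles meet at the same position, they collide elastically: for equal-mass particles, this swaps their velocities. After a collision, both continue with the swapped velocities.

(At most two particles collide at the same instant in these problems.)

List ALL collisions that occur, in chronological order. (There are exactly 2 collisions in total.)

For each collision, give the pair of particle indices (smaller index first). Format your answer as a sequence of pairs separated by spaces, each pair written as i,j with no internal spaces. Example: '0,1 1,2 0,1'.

Collision at t=3: particles 1 and 2 swap velocities; positions: p0=2 p1=14 p2=14; velocities now: v0=0 v1=-1 v2=0
Collision at t=15: particles 0 and 1 swap velocities; positions: p0=2 p1=2 p2=14; velocities now: v0=-1 v1=0 v2=0

Answer: 1,2 0,1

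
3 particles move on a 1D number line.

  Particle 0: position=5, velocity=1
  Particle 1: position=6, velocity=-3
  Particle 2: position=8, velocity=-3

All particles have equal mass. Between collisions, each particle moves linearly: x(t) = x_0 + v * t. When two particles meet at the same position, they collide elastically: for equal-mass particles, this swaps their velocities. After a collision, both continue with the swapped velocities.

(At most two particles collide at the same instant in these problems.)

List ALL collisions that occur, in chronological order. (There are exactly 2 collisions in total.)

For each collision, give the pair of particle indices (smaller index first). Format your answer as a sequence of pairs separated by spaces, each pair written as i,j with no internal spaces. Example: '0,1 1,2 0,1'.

Collision at t=1/4: particles 0 and 1 swap velocities; positions: p0=21/4 p1=21/4 p2=29/4; velocities now: v0=-3 v1=1 v2=-3
Collision at t=3/4: particles 1 and 2 swap velocities; positions: p0=15/4 p1=23/4 p2=23/4; velocities now: v0=-3 v1=-3 v2=1

Answer: 0,1 1,2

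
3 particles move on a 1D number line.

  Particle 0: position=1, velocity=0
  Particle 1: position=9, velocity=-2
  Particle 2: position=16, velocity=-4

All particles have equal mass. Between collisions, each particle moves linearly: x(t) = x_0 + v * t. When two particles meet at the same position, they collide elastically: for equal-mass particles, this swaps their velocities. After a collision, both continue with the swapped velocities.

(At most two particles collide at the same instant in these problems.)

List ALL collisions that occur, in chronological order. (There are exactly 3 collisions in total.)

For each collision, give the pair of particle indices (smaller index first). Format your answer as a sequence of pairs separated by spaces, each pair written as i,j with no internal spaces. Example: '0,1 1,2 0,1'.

Answer: 1,2 0,1 1,2

Derivation:
Collision at t=7/2: particles 1 and 2 swap velocities; positions: p0=1 p1=2 p2=2; velocities now: v0=0 v1=-4 v2=-2
Collision at t=15/4: particles 0 and 1 swap velocities; positions: p0=1 p1=1 p2=3/2; velocities now: v0=-4 v1=0 v2=-2
Collision at t=4: particles 1 and 2 swap velocities; positions: p0=0 p1=1 p2=1; velocities now: v0=-4 v1=-2 v2=0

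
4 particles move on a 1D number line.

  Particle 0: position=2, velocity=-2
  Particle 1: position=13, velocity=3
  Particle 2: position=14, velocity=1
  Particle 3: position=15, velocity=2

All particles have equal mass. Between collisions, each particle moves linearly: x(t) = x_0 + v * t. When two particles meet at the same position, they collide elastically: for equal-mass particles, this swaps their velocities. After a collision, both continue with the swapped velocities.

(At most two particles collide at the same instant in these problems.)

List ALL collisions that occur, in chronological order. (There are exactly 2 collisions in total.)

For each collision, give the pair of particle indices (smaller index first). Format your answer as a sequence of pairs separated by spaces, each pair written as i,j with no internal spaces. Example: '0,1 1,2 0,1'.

Answer: 1,2 2,3

Derivation:
Collision at t=1/2: particles 1 and 2 swap velocities; positions: p0=1 p1=29/2 p2=29/2 p3=16; velocities now: v0=-2 v1=1 v2=3 v3=2
Collision at t=2: particles 2 and 3 swap velocities; positions: p0=-2 p1=16 p2=19 p3=19; velocities now: v0=-2 v1=1 v2=2 v3=3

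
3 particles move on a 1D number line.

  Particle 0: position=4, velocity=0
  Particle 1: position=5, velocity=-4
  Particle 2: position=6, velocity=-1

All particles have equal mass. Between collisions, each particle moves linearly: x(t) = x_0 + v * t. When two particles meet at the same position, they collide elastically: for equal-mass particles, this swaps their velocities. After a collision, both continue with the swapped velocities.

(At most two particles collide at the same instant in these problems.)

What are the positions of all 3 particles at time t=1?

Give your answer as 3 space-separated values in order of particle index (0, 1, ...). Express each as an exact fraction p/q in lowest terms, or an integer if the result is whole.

Answer: 1 4 5

Derivation:
Collision at t=1/4: particles 0 and 1 swap velocities; positions: p0=4 p1=4 p2=23/4; velocities now: v0=-4 v1=0 v2=-1
Advance to t=1 (no further collisions before then); velocities: v0=-4 v1=0 v2=-1; positions = 1 4 5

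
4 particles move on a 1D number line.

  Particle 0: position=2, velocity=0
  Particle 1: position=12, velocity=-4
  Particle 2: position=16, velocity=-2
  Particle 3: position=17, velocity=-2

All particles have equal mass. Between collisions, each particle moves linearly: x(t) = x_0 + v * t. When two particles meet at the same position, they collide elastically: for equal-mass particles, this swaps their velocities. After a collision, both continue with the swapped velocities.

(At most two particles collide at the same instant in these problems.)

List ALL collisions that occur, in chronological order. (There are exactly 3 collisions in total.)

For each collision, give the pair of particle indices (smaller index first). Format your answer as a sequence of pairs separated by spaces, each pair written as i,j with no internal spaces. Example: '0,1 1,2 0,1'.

Collision at t=5/2: particles 0 and 1 swap velocities; positions: p0=2 p1=2 p2=11 p3=12; velocities now: v0=-4 v1=0 v2=-2 v3=-2
Collision at t=7: particles 1 and 2 swap velocities; positions: p0=-16 p1=2 p2=2 p3=3; velocities now: v0=-4 v1=-2 v2=0 v3=-2
Collision at t=15/2: particles 2 and 3 swap velocities; positions: p0=-18 p1=1 p2=2 p3=2; velocities now: v0=-4 v1=-2 v2=-2 v3=0

Answer: 0,1 1,2 2,3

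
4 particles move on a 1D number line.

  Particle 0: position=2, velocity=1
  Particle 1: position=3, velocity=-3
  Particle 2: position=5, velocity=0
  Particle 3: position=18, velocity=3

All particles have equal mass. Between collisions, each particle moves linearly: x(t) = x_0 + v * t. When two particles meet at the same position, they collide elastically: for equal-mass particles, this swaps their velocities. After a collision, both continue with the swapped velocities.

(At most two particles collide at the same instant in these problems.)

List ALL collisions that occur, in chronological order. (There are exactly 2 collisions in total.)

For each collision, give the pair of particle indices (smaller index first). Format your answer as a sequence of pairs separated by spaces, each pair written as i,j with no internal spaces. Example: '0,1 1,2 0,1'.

Answer: 0,1 1,2

Derivation:
Collision at t=1/4: particles 0 and 1 swap velocities; positions: p0=9/4 p1=9/4 p2=5 p3=75/4; velocities now: v0=-3 v1=1 v2=0 v3=3
Collision at t=3: particles 1 and 2 swap velocities; positions: p0=-6 p1=5 p2=5 p3=27; velocities now: v0=-3 v1=0 v2=1 v3=3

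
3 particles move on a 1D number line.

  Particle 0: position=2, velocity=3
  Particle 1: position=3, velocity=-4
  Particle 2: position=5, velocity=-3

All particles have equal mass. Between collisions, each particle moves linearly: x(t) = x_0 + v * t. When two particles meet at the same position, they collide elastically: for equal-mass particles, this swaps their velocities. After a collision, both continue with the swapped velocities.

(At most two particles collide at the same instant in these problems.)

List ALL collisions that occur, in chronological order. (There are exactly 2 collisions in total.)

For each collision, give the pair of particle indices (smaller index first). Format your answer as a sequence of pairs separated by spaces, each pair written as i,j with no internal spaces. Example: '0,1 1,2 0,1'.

Collision at t=1/7: particles 0 and 1 swap velocities; positions: p0=17/7 p1=17/7 p2=32/7; velocities now: v0=-4 v1=3 v2=-3
Collision at t=1/2: particles 1 and 2 swap velocities; positions: p0=1 p1=7/2 p2=7/2; velocities now: v0=-4 v1=-3 v2=3

Answer: 0,1 1,2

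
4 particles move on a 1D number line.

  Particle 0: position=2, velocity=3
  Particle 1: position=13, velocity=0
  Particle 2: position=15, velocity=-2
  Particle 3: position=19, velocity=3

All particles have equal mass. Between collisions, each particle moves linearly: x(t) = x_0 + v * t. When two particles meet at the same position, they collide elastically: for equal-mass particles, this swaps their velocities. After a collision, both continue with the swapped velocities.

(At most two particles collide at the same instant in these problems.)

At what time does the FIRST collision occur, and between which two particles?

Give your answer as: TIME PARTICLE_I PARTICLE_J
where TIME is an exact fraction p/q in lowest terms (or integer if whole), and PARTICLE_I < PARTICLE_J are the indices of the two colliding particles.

Answer: 1 1 2

Derivation:
Pair (0,1): pos 2,13 vel 3,0 -> gap=11, closing at 3/unit, collide at t=11/3
Pair (1,2): pos 13,15 vel 0,-2 -> gap=2, closing at 2/unit, collide at t=1
Pair (2,3): pos 15,19 vel -2,3 -> not approaching (rel speed -5 <= 0)
Earliest collision: t=1 between 1 and 2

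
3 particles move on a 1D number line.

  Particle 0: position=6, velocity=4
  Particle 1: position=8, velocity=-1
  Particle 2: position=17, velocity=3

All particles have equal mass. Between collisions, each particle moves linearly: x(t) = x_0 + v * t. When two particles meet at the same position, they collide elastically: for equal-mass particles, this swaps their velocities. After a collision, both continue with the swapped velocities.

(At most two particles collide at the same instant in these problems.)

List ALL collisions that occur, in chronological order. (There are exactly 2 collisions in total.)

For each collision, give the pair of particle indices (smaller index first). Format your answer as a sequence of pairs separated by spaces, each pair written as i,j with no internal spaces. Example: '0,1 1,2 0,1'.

Answer: 0,1 1,2

Derivation:
Collision at t=2/5: particles 0 and 1 swap velocities; positions: p0=38/5 p1=38/5 p2=91/5; velocities now: v0=-1 v1=4 v2=3
Collision at t=11: particles 1 and 2 swap velocities; positions: p0=-3 p1=50 p2=50; velocities now: v0=-1 v1=3 v2=4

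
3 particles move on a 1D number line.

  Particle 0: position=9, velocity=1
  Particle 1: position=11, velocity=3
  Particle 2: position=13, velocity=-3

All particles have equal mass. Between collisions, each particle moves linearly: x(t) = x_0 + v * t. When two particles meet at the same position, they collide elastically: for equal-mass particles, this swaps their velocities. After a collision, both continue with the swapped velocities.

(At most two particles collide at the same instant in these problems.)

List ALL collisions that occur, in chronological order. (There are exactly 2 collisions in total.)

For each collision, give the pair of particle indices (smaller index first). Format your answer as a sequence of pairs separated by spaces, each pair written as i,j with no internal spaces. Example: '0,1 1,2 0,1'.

Answer: 1,2 0,1

Derivation:
Collision at t=1/3: particles 1 and 2 swap velocities; positions: p0=28/3 p1=12 p2=12; velocities now: v0=1 v1=-3 v2=3
Collision at t=1: particles 0 and 1 swap velocities; positions: p0=10 p1=10 p2=14; velocities now: v0=-3 v1=1 v2=3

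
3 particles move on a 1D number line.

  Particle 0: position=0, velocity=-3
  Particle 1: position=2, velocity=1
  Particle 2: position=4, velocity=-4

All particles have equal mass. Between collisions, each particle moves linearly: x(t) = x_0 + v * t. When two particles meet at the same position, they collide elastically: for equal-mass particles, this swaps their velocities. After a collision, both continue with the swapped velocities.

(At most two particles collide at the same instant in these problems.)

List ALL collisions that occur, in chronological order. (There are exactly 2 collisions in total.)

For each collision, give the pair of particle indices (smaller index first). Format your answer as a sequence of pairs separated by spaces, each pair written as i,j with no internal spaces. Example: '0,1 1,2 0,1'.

Collision at t=2/5: particles 1 and 2 swap velocities; positions: p0=-6/5 p1=12/5 p2=12/5; velocities now: v0=-3 v1=-4 v2=1
Collision at t=4: particles 0 and 1 swap velocities; positions: p0=-12 p1=-12 p2=6; velocities now: v0=-4 v1=-3 v2=1

Answer: 1,2 0,1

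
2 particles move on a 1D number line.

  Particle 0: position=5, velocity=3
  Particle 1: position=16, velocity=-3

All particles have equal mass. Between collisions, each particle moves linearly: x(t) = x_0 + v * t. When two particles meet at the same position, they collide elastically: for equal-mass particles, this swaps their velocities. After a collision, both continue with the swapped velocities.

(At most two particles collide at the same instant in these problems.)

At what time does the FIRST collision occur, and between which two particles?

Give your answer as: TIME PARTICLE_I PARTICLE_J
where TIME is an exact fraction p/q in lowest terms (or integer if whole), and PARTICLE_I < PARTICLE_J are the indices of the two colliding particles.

Pair (0,1): pos 5,16 vel 3,-3 -> gap=11, closing at 6/unit, collide at t=11/6
Earliest collision: t=11/6 between 0 and 1

Answer: 11/6 0 1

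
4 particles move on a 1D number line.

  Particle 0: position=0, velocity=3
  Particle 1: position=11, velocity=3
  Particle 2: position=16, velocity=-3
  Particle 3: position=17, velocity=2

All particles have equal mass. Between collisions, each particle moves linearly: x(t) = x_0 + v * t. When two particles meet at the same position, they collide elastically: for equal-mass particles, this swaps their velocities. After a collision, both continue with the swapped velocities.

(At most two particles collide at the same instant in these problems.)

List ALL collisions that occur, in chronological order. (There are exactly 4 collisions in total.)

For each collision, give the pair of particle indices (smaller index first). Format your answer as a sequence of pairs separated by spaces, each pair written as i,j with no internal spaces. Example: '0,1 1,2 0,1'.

Collision at t=5/6: particles 1 and 2 swap velocities; positions: p0=5/2 p1=27/2 p2=27/2 p3=56/3; velocities now: v0=3 v1=-3 v2=3 v3=2
Collision at t=8/3: particles 0 and 1 swap velocities; positions: p0=8 p1=8 p2=19 p3=67/3; velocities now: v0=-3 v1=3 v2=3 v3=2
Collision at t=6: particles 2 and 3 swap velocities; positions: p0=-2 p1=18 p2=29 p3=29; velocities now: v0=-3 v1=3 v2=2 v3=3
Collision at t=17: particles 1 and 2 swap velocities; positions: p0=-35 p1=51 p2=51 p3=62; velocities now: v0=-3 v1=2 v2=3 v3=3

Answer: 1,2 0,1 2,3 1,2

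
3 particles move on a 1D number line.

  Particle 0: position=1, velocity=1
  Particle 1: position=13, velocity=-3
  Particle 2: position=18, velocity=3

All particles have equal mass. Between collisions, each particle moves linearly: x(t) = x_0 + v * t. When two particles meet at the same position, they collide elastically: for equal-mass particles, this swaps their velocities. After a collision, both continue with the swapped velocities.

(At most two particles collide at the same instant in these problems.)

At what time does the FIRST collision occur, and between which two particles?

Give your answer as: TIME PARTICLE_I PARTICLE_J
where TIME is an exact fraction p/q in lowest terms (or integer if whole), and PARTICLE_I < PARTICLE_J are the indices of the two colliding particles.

Answer: 3 0 1

Derivation:
Pair (0,1): pos 1,13 vel 1,-3 -> gap=12, closing at 4/unit, collide at t=3
Pair (1,2): pos 13,18 vel -3,3 -> not approaching (rel speed -6 <= 0)
Earliest collision: t=3 between 0 and 1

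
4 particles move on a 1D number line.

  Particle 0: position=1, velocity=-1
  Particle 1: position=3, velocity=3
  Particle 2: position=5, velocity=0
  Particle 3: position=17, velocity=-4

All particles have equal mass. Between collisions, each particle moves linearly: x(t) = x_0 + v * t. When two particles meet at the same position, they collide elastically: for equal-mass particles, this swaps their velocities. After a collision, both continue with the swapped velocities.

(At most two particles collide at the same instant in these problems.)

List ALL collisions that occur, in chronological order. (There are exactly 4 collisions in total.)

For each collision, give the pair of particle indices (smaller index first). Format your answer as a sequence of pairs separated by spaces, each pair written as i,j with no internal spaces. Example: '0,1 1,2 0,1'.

Collision at t=2/3: particles 1 and 2 swap velocities; positions: p0=1/3 p1=5 p2=5 p3=43/3; velocities now: v0=-1 v1=0 v2=3 v3=-4
Collision at t=2: particles 2 and 3 swap velocities; positions: p0=-1 p1=5 p2=9 p3=9; velocities now: v0=-1 v1=0 v2=-4 v3=3
Collision at t=3: particles 1 and 2 swap velocities; positions: p0=-2 p1=5 p2=5 p3=12; velocities now: v0=-1 v1=-4 v2=0 v3=3
Collision at t=16/3: particles 0 and 1 swap velocities; positions: p0=-13/3 p1=-13/3 p2=5 p3=19; velocities now: v0=-4 v1=-1 v2=0 v3=3

Answer: 1,2 2,3 1,2 0,1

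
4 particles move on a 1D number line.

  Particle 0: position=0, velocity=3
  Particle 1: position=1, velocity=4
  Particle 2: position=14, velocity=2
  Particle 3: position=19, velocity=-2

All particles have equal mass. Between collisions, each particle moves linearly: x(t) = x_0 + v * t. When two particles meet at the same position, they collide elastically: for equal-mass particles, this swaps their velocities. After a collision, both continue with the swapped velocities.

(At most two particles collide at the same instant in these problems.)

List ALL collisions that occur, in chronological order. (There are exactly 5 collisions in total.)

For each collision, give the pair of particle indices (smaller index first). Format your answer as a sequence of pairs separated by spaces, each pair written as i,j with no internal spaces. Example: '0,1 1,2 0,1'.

Collision at t=5/4: particles 2 and 3 swap velocities; positions: p0=15/4 p1=6 p2=33/2 p3=33/2; velocities now: v0=3 v1=4 v2=-2 v3=2
Collision at t=3: particles 1 and 2 swap velocities; positions: p0=9 p1=13 p2=13 p3=20; velocities now: v0=3 v1=-2 v2=4 v3=2
Collision at t=19/5: particles 0 and 1 swap velocities; positions: p0=57/5 p1=57/5 p2=81/5 p3=108/5; velocities now: v0=-2 v1=3 v2=4 v3=2
Collision at t=13/2: particles 2 and 3 swap velocities; positions: p0=6 p1=39/2 p2=27 p3=27; velocities now: v0=-2 v1=3 v2=2 v3=4
Collision at t=14: particles 1 and 2 swap velocities; positions: p0=-9 p1=42 p2=42 p3=57; velocities now: v0=-2 v1=2 v2=3 v3=4

Answer: 2,3 1,2 0,1 2,3 1,2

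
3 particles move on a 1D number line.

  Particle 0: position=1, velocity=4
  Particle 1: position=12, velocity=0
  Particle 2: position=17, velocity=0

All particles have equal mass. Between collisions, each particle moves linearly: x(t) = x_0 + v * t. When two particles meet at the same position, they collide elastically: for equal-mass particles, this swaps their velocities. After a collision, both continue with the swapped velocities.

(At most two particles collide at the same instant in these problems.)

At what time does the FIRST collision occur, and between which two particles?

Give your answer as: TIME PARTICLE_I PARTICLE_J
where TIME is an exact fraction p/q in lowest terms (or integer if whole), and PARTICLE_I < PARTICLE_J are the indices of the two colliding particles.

Answer: 11/4 0 1

Derivation:
Pair (0,1): pos 1,12 vel 4,0 -> gap=11, closing at 4/unit, collide at t=11/4
Pair (1,2): pos 12,17 vel 0,0 -> not approaching (rel speed 0 <= 0)
Earliest collision: t=11/4 between 0 and 1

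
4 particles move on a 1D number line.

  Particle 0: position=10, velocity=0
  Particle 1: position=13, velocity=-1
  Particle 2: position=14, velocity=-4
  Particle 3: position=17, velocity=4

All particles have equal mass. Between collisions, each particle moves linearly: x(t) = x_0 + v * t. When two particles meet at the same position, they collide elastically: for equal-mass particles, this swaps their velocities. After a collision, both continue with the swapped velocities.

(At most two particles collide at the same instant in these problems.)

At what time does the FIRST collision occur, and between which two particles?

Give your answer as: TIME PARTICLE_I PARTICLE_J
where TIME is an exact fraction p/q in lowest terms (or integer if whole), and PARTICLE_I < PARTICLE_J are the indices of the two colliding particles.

Answer: 1/3 1 2

Derivation:
Pair (0,1): pos 10,13 vel 0,-1 -> gap=3, closing at 1/unit, collide at t=3
Pair (1,2): pos 13,14 vel -1,-4 -> gap=1, closing at 3/unit, collide at t=1/3
Pair (2,3): pos 14,17 vel -4,4 -> not approaching (rel speed -8 <= 0)
Earliest collision: t=1/3 between 1 and 2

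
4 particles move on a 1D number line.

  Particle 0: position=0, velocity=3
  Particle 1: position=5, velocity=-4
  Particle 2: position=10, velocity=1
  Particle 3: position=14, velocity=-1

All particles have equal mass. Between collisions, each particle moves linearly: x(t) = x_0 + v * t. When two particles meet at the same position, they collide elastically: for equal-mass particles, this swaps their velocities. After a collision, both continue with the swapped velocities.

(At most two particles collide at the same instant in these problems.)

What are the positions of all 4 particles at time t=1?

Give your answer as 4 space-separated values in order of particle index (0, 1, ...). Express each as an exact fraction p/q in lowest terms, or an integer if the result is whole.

Collision at t=5/7: particles 0 and 1 swap velocities; positions: p0=15/7 p1=15/7 p2=75/7 p3=93/7; velocities now: v0=-4 v1=3 v2=1 v3=-1
Advance to t=1 (no further collisions before then); velocities: v0=-4 v1=3 v2=1 v3=-1; positions = 1 3 11 13

Answer: 1 3 11 13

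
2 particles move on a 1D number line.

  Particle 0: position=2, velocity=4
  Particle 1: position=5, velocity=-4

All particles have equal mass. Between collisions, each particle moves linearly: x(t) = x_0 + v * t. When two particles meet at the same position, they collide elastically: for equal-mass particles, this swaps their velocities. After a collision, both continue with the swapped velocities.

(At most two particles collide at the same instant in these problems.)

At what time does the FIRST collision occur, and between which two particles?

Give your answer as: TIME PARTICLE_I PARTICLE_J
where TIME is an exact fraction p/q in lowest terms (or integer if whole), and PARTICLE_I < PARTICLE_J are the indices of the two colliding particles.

Pair (0,1): pos 2,5 vel 4,-4 -> gap=3, closing at 8/unit, collide at t=3/8
Earliest collision: t=3/8 between 0 and 1

Answer: 3/8 0 1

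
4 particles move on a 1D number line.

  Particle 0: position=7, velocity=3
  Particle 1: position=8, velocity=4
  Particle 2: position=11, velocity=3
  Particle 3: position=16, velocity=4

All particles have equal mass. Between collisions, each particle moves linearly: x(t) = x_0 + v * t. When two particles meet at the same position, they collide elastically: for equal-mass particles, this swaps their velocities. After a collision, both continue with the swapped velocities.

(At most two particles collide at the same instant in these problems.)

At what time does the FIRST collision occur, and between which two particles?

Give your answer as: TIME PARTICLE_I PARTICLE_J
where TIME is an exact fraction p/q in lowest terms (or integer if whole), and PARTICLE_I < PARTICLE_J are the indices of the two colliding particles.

Pair (0,1): pos 7,8 vel 3,4 -> not approaching (rel speed -1 <= 0)
Pair (1,2): pos 8,11 vel 4,3 -> gap=3, closing at 1/unit, collide at t=3
Pair (2,3): pos 11,16 vel 3,4 -> not approaching (rel speed -1 <= 0)
Earliest collision: t=3 between 1 and 2

Answer: 3 1 2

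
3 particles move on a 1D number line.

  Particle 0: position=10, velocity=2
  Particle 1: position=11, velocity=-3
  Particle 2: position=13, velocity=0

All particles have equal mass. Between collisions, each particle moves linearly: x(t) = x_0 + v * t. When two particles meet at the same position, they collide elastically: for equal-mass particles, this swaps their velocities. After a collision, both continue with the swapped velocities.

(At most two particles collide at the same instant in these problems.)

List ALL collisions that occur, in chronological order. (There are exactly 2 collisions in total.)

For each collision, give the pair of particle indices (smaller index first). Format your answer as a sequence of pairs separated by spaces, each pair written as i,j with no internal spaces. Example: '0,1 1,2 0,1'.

Collision at t=1/5: particles 0 and 1 swap velocities; positions: p0=52/5 p1=52/5 p2=13; velocities now: v0=-3 v1=2 v2=0
Collision at t=3/2: particles 1 and 2 swap velocities; positions: p0=13/2 p1=13 p2=13; velocities now: v0=-3 v1=0 v2=2

Answer: 0,1 1,2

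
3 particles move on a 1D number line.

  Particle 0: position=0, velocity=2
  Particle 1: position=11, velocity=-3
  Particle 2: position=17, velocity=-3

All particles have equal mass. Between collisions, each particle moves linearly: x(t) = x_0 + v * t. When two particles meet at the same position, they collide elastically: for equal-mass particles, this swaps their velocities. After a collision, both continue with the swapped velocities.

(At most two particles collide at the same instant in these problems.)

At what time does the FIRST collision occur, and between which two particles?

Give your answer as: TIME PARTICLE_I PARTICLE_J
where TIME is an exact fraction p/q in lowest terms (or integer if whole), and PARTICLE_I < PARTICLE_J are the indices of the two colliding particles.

Pair (0,1): pos 0,11 vel 2,-3 -> gap=11, closing at 5/unit, collide at t=11/5
Pair (1,2): pos 11,17 vel -3,-3 -> not approaching (rel speed 0 <= 0)
Earliest collision: t=11/5 between 0 and 1

Answer: 11/5 0 1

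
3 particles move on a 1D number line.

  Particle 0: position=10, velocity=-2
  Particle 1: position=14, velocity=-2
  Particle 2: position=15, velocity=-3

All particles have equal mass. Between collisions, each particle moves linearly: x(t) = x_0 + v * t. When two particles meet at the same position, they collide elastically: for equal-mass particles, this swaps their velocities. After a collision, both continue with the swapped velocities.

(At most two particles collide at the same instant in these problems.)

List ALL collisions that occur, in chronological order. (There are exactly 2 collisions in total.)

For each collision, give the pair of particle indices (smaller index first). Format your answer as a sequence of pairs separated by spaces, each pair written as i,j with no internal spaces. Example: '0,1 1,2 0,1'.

Answer: 1,2 0,1

Derivation:
Collision at t=1: particles 1 and 2 swap velocities; positions: p0=8 p1=12 p2=12; velocities now: v0=-2 v1=-3 v2=-2
Collision at t=5: particles 0 and 1 swap velocities; positions: p0=0 p1=0 p2=4; velocities now: v0=-3 v1=-2 v2=-2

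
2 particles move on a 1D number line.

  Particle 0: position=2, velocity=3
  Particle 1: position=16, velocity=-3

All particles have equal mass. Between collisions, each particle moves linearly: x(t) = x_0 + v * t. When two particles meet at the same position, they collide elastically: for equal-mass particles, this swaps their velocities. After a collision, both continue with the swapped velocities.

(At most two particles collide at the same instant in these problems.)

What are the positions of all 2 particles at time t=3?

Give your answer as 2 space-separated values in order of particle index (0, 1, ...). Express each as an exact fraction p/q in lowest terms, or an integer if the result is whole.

Collision at t=7/3: particles 0 and 1 swap velocities; positions: p0=9 p1=9; velocities now: v0=-3 v1=3
Advance to t=3 (no further collisions before then); velocities: v0=-3 v1=3; positions = 7 11

Answer: 7 11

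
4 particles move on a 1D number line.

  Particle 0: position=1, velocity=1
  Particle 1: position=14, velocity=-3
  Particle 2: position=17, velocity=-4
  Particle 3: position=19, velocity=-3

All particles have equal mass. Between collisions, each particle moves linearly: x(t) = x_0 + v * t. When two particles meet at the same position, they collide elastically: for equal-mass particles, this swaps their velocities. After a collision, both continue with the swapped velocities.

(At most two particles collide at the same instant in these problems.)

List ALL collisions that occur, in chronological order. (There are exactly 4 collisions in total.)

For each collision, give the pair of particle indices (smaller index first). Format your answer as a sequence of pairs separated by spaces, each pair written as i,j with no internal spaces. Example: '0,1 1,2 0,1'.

Answer: 1,2 0,1 1,2 2,3

Derivation:
Collision at t=3: particles 1 and 2 swap velocities; positions: p0=4 p1=5 p2=5 p3=10; velocities now: v0=1 v1=-4 v2=-3 v3=-3
Collision at t=16/5: particles 0 and 1 swap velocities; positions: p0=21/5 p1=21/5 p2=22/5 p3=47/5; velocities now: v0=-4 v1=1 v2=-3 v3=-3
Collision at t=13/4: particles 1 and 2 swap velocities; positions: p0=4 p1=17/4 p2=17/4 p3=37/4; velocities now: v0=-4 v1=-3 v2=1 v3=-3
Collision at t=9/2: particles 2 and 3 swap velocities; positions: p0=-1 p1=1/2 p2=11/2 p3=11/2; velocities now: v0=-4 v1=-3 v2=-3 v3=1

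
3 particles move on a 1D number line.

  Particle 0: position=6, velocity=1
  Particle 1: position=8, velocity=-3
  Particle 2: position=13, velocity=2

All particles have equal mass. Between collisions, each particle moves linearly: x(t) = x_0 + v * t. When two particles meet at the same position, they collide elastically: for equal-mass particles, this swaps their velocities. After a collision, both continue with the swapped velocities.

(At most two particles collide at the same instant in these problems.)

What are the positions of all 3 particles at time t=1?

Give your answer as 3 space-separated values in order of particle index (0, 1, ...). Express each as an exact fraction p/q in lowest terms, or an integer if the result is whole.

Collision at t=1/2: particles 0 and 1 swap velocities; positions: p0=13/2 p1=13/2 p2=14; velocities now: v0=-3 v1=1 v2=2
Advance to t=1 (no further collisions before then); velocities: v0=-3 v1=1 v2=2; positions = 5 7 15

Answer: 5 7 15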